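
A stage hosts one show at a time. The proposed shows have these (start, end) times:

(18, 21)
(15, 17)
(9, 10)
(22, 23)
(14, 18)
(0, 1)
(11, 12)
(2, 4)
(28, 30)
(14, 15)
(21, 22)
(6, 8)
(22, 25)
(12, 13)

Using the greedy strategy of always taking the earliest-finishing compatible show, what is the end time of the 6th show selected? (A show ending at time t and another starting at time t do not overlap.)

Order by finish time; keep every interval that doesn't clash with the previous kept one.
By end time: (0,1), (2,4), (6,8), (9,10), (11,12), (12,13), (14,15), (15,17), (14,18), (18,21), (21,22), (22,23), (22,25), (28,30).
Pick (0,1); next start ≥ 1 → (2,4); next start ≥ 4 → (6,8); next start ≥ 8 → (9,10); next start ≥ 10 → (11,12); next start ≥ 12 → (12,13); next start ≥ 13 → (14,15); next start ≥ 15 → (15,17); next start ≥ 17 → (18,21); next start ≥ 21 → (21,22); next start ≥ 22 → (22,23); next start ≥ 23 → (28,30).
Selected: (0,1) (2,4) (6,8) (9,10) (11,12) (12,13) (14,15) (15,17) (18,21) (21,22) (22,23) (28,30)

13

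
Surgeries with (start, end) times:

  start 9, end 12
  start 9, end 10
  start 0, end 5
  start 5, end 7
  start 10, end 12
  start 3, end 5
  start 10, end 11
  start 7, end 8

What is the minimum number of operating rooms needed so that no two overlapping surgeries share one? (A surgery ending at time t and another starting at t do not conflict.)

The answer is the maximum number of intervals overlapping at any instant.
starts: [0, 3, 5, 7, 9, 9, 10, 10]
ends:   [5, 5, 7, 8, 10, 11, 12, 12]
s0→1 s3→2 e5→1 e5→0 s5→1 e7→0 s7→1 e8→0 s9→1 s9→2 e10→1 s10→2 s10→3  — peak 3.

3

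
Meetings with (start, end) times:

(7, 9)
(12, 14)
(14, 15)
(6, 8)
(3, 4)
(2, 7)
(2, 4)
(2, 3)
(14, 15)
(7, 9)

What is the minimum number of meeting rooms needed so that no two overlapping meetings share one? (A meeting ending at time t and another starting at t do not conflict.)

3

Count concurrent intervals with a sweep; the peak is the room count.
starts: [2, 2, 2, 3, 6, 7, 7, 12, 14, 14]
ends:   [3, 4, 4, 7, 8, 9, 9, 14, 15, 15]
s2→1 s2→2 s2→3  — peak 3.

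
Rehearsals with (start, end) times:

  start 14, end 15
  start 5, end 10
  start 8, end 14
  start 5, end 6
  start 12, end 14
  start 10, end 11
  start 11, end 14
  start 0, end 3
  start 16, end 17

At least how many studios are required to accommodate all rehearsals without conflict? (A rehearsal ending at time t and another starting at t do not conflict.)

3

The answer is the maximum number of intervals overlapping at any instant.
starts: [0, 5, 5, 8, 10, 11, 12, 14, 16]
ends:   [3, 6, 10, 11, 14, 14, 14, 15, 17]
s0→1 e3→0 s5→1 s5→2 e6→1 s8→2 e10→1 s10→2 e11→1 s11→2 s12→3  — peak 3.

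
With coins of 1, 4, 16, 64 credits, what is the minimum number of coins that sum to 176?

5

176 − 2×64→48 − 3×16→0
Total coins = 2 + 3 = 5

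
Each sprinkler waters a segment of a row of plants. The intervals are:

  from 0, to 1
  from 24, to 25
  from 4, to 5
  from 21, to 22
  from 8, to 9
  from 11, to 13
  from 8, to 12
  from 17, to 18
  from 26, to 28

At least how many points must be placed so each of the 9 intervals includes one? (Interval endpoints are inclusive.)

Sort by right endpoint; whenever an interval is uncovered, place a point at its right end.
Sorted: [0,1] [4,5] [8,9] [8,12] [11,13] [17,18] [21,22] [24,25] [26,28]
{[0,1]} hit by 1; {[4,5]} hit by 5; {[8,9],[8,12]} hit by 9; {[11,13]} hit by 13; {[17,18]} hit by 18; {[21,22]} hit by 22; {[24,25]} hit by 25; {[26,28]} hit by 28.
Points: 1, 5, 9, 13, 18, 22, 25, 28 (8 total).

8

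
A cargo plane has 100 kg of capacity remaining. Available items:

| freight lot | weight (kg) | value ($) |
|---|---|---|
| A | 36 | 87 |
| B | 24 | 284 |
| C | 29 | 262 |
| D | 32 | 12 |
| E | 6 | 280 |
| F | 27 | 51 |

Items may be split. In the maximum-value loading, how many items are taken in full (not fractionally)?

4

Order: E (280/6=46.67) > B (284/24=11.83) > C (262/29=9.03) > A (87/36=2.42) > F (51/27=1.89) > D (12/32=0.38)
Fill: take E (6 @ 280) → take B (24 @ 284) → take C (29 @ 262) → take A (36 @ 87) → take 5/27 of F → 9.44; 100/100 used.
4 item(s) taken whole; one partial (take 5/27 of F).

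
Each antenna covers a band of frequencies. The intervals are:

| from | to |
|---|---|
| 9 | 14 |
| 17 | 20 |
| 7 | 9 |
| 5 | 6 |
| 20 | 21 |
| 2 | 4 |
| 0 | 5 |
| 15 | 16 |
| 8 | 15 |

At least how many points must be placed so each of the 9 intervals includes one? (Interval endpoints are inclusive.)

Sort by right endpoint; whenever an interval is uncovered, place a point at its right end.
By right end: [2,4]  [0,5]  [5,6]  [7,9]  [9,14]  [8,15]  [15,16]  [17,20]  [20,21]
[2,4] uncovered → point at 4; [5,6] uncovered → point at 6; [7,9] uncovered → point at 9; [15,16] uncovered → point at 16; [17,20] uncovered → point at 20.
Points: 4, 6, 9, 16, 20 (5 total).

5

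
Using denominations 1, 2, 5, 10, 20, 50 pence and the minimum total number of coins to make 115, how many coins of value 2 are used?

Greedy: take as many of the largest coin as possible, then repeat with the remainder.
115 = 2×50 + 1×10 + 1×5
Count of 2: 0

0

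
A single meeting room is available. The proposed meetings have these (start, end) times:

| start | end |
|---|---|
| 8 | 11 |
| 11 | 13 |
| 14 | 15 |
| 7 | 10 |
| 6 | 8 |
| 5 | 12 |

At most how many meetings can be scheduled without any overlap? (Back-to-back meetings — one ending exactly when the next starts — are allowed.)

Sort by end time and greedily take each interval whose start is ≥ the last chosen end.
By end time: (6,8), (7,10), (8,11), (5,12), (11,13), (14,15).
Pick (6,8); next start ≥ 8 → (8,11); next start ≥ 11 → (11,13); next start ≥ 13 → (14,15).
Selected 4 meetings.

4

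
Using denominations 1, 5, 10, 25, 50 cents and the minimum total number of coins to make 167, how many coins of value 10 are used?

Use the largest denomination that fits, subtract, and repeat.
167 − 3×50→17 − 1×10→7 − 1×5→2 − 2×1→0
Count of 10: 1

1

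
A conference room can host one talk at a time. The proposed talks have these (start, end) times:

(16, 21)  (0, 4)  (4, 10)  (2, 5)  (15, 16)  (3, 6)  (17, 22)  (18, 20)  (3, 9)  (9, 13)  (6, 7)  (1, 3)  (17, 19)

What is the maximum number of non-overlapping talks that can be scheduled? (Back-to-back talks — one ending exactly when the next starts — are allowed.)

6

Sort by end time and greedily take each interval whose start is ≥ the last chosen end.
Sorted by end: (1,3)  (0,4)  (2,5)  (3,6)  (6,7)  (3,9)  (4,10)  (9,13)  (15,16)  (17,19)  (18,20)  (16,21)  (17,22)
take (1,3); skip (0,4); skip (2,5); take (3,6); take (6,7); take (9,13); take (15,16); take (17,19).
Selected 6 talks.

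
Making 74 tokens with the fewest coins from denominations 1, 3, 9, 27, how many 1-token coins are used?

Greedy: take as many of the largest coin as possible, then repeat with the remainder.
74 − 2×27→20 − 2×9→2 − 2×1→0
Count of 1: 2

2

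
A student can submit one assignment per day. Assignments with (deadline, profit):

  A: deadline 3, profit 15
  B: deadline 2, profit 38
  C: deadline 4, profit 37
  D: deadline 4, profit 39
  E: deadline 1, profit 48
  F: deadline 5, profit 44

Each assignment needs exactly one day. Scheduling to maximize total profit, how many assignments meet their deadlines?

Profit order: E=48 F=44 D=39 B=38 C=37 A=15
Assign: E→slot 1, F→slot 5, D→slot 4, B→slot 2, C→slot 3, A skipped.
Slots: [1:E] [2:B] [3:C] [4:D] [5:F]
5 of 6 scheduled.

5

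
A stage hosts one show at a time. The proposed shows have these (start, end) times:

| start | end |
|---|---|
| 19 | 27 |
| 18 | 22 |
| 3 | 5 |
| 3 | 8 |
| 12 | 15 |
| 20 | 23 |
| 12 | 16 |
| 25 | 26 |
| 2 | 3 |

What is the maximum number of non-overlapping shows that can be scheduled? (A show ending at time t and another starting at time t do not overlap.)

By end time: (2,3), (3,5), (3,8), (12,15), (12,16), (18,22), (20,23), (25,26), (19,27).
Pick (2,3); next start ≥ 3 → (3,5); next start ≥ 5 → (12,15); next start ≥ 15 → (18,22); next start ≥ 22 → (25,26).
Selected 5 shows.

5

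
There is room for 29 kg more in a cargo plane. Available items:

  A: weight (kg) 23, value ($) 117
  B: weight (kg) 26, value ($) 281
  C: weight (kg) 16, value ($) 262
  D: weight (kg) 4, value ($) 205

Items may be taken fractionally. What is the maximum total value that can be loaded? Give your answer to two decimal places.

Greedy by value/weight ratio, highest first.
Order: D (205/4=51.25) > C (262/16=16.38) > B (281/26=10.81) > A (117/23=5.09)
Fill: take D (4 @ 205) → take C (16 @ 262) → take 9/26 of B → 97.27; 29/29 used.
Total value = 564.27

564.27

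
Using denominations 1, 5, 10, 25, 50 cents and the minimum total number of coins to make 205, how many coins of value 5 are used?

1

205 = 4×50 + 1×5
Count of 5: 1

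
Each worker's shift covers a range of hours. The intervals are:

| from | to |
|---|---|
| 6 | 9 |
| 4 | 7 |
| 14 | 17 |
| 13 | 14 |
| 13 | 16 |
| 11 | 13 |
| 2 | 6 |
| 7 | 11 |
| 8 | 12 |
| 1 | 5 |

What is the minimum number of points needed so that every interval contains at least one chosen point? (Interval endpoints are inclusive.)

4

Process intervals by earliest right end; each time one isn't hit yet, stab at its right endpoint.
Sorted: [1,5] [2,6] [4,7] [6,9] [7,11] [8,12] [11,13] [13,14] [13,16] [14,17]
{[1,5],[2,6],[4,7]} hit by 5; {[6,9],[7,11],[8,12]} hit by 9; {[11,13],[13,14],[13,16]} hit by 13; {[14,17]} hit by 17.
Points: 5, 9, 13, 17 (4 total).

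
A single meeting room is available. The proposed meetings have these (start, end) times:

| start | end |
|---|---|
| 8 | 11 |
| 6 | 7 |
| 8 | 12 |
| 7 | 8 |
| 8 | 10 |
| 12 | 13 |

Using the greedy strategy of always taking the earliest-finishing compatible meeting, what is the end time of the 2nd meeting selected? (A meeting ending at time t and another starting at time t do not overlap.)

Sorted by end: (6,7)  (7,8)  (8,10)  (8,11)  (8,12)  (12,13)
take (6,7); take (7,8); take (8,10); take (12,13).
Selected: (6,7) (7,8) (8,10) (12,13)

8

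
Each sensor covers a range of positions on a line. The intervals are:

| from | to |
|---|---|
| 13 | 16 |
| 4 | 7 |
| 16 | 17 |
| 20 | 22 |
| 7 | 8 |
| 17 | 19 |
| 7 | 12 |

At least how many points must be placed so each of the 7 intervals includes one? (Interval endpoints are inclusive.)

4

Process intervals by earliest right end; each time one isn't hit yet, stab at its right endpoint.
By right end: [4,7]  [7,8]  [7,12]  [13,16]  [16,17]  [17,19]  [20,22]
[4,7] uncovered → point at 7; [13,16] uncovered → point at 16; [17,19] uncovered → point at 19; [20,22] uncovered → point at 22.
Points: 7, 16, 19, 22 (4 total).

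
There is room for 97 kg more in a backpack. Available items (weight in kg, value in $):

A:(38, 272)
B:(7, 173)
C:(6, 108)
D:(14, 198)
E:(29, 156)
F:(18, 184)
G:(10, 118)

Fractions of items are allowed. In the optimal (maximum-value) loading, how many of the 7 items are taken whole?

6

Sort by value per unit weight and fill in that order.
Ratios (sorted): B 24.71, C 18.00, D 14.14, G 11.80, F 10.22, A 7.16, E 5.38
take B (7 @ 173); take C (6 @ 108); take D (14 @ 198); take G (10 @ 118); take F (18 @ 184); take A (38 @ 272); take 4/29 of E → 21.52. Capacity used 97/97.
6 item(s) taken whole; one partial (take 4/29 of E).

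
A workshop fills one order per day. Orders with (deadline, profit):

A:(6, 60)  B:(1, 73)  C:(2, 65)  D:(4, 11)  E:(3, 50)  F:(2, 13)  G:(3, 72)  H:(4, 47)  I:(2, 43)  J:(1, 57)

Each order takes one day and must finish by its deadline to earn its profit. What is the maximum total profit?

317

Take jobs in profit order; each goes to the latest open slot no later than its deadline.
By profit: B(d1,73), G(d3,72), C(d2,65), A(d6,60), J(d1,57), E(d3,50), H(d4,47), I(d2,43), F(d2,13), D(d4,11)
B→slot 1; G→slot 3; C→slot 2; A→slot 6; J skipped; E skipped; H→slot 4; I skipped; F skipped; D skipped.
Profit = 73 + 65 + 72 + 47 + 60 = 317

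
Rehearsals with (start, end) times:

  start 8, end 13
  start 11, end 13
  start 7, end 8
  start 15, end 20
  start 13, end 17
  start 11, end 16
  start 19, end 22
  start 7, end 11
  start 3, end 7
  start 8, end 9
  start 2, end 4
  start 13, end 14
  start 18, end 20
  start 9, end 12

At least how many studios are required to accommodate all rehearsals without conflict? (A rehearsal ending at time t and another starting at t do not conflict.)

4

Count concurrent intervals with a sweep; the peak is the room count.
starts: [2, 3, 7, 7, 8, 8, 9, 11, 11, 13, 13, 15, 18, 19]
ends:   [4, 7, 8, 9, 11, 12, 13, 13, 14, 16, 17, 20, 20, 22]
s2→1 s3→2 e4→1 e7→0 s7→1 s7→2 e8→1 s8→2 s8→3 e9→2 s9→3 e11→2 s11→3 s11→4  — peak 4.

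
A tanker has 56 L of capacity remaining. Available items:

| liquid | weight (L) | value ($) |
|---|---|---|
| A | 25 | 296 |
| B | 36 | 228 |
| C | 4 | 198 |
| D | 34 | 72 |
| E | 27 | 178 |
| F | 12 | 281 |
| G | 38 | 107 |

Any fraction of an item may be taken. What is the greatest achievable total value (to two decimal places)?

Order: C (198/4=49.50) > F (281/12=23.42) > A (296/25=11.84) > E (178/27=6.59) > B (228/36=6.33) > G (107/38=2.82) > D (72/34=2.12)
Fill: take C (4 @ 198) → take F (12 @ 281) → take A (25 @ 296) → take 15/27 of E → 98.89; 56/56 used.
Total value = 873.89

873.89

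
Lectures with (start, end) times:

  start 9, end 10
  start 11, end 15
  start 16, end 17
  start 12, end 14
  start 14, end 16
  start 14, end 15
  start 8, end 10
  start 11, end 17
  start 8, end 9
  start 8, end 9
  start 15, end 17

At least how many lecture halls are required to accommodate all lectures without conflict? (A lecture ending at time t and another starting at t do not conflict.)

4

Count concurrent intervals with a sweep; the peak is the room count.
Events (time:±→running): 8:+→1 8:+→2 8:+→3 9:-→2 9:-→1 9:+→2 10:-→1 10:-→0 11:+→1 11:+→2 12:+→3 14:-→2 14:+→3 14:+→4 … peak 4.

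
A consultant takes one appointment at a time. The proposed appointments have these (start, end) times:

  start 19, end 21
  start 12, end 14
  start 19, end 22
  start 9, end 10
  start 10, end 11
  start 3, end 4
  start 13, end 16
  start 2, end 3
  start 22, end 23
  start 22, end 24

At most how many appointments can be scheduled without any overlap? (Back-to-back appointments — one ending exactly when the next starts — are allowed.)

Sort by end time and greedily take each interval whose start is ≥ the last chosen end.
By end time: (2,3), (3,4), (9,10), (10,11), (12,14), (13,16), (19,21), (19,22), (22,23), (22,24).
Pick (2,3); next start ≥ 3 → (3,4); next start ≥ 4 → (9,10); next start ≥ 10 → (10,11); next start ≥ 11 → (12,14); next start ≥ 14 → (19,21); next start ≥ 21 → (22,23).
Selected 7 appointments.

7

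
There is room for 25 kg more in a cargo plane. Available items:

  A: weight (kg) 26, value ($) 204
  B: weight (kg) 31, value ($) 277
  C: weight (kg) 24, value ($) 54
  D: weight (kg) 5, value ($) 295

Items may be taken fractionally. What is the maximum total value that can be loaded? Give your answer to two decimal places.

473.71

Greedy by value/weight ratio, highest first.
Order: D (295/5=59.00) > B (277/31=8.94) > A (204/26=7.85) > C (54/24=2.25)
Fill: take D (5 @ 295) → take 20/31 of B → 178.71; 25/25 used.
Total value = 473.71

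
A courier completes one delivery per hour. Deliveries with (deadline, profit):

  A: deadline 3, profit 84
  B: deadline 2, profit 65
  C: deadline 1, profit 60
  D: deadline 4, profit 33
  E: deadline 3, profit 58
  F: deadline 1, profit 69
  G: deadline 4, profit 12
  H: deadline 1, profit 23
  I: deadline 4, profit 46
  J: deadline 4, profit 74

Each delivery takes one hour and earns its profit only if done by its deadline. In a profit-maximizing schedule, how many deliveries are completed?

Profit order: A=84 J=74 F=69 B=65 C=60 E=58 I=46 D=33 H=23 G=12
Assign: A→slot 3, J→slot 4, F→slot 1, B→slot 2, C skipped, E skipped, I skipped, D skipped, H skipped, G skipped.
Slots: [1:F] [2:B] [3:A] [4:J]
4 of 10 scheduled.

4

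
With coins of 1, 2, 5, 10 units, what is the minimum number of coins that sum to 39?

Use the largest denomination that fits, subtract, and repeat.
39 − 3×10→9 − 1×5→4 − 2×2→0
Total coins = 3 + 1 + 2 = 6

6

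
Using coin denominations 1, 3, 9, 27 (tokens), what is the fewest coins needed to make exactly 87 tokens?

5

Greedy: take as many of the largest coin as possible, then repeat with the remainder.
87 = 3×27 + 2×3
Total coins = 3 + 2 = 5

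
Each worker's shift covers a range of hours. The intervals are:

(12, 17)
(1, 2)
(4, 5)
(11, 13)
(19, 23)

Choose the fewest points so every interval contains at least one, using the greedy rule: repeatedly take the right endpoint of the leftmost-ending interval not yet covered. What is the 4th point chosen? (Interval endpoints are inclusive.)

23

Sorted: [1,2] [4,5] [11,13] [12,17] [19,23]
{[1,2]} hit by 2; {[4,5]} hit by 5; {[11,13],[12,17]} hit by 13; {[19,23]} hit by 23.
Points: 2, 5, 13, 23 (4 total).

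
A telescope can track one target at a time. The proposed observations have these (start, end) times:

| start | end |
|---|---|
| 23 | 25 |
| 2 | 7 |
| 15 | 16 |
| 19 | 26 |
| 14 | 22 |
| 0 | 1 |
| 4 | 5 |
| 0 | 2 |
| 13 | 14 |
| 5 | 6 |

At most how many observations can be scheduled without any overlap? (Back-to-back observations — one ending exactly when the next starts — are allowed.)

Sort by end time and greedily take each interval whose start is ≥ the last chosen end.
Sorted by end: (0,1)  (0,2)  (4,5)  (5,6)  (2,7)  (13,14)  (15,16)  (14,22)  (23,25)  (19,26)
take (0,1); take (4,5); take (5,6); take (13,14); take (15,16); skip (14,22); take (23,25); skip (19,26).
Selected 6 observations.

6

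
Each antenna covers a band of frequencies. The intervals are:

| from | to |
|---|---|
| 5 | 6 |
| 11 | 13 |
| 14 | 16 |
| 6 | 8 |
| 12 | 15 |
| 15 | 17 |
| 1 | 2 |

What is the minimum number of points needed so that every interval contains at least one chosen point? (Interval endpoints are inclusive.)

4

Sort by right endpoint; whenever an interval is uncovered, place a point at its right end.
By right end: [1,2]  [5,6]  [6,8]  [11,13]  [12,15]  [14,16]  [15,17]
[1,2] uncovered → point at 2; [5,6] uncovered → point at 6; [11,13] uncovered → point at 13; [14,16] uncovered → point at 16.
Points: 2, 6, 13, 16 (4 total).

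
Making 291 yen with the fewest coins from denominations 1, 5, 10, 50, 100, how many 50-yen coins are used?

1

Use the largest denomination that fits, subtract, and repeat.
291 − 2×100→91 − 1×50→41 − 4×10→1 − 1×1→0
Count of 50: 1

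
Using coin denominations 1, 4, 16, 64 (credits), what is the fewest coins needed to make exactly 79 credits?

7

Use the largest denomination that fits, subtract, and repeat.
79 − 1×64→15 − 3×4→3 − 3×1→0
Total coins = 1 + 3 + 3 = 7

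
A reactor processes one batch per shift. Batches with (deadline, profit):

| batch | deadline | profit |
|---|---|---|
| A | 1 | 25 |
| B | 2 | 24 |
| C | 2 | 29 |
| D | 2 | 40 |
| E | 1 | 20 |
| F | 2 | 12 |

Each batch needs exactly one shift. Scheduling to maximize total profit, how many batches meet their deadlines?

2

Sort by profit descending; place each in the latest free slot ≤ its deadline.
By profit: D(d2,40), C(d2,29), A(d1,25), B(d2,24), E(d1,20), F(d2,12)
D→slot 2; C→slot 1; A skipped; B skipped; E skipped; F skipped.
2 of 6 scheduled.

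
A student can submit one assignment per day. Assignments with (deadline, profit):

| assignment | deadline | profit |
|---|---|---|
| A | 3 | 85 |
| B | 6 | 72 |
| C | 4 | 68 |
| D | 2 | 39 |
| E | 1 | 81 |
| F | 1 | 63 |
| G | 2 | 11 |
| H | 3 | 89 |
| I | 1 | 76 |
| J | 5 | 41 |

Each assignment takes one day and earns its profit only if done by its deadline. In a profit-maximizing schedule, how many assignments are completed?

Take jobs in profit order; each goes to the latest open slot no later than its deadline.
Profit order: H=89 A=85 E=81 I=76 B=72 C=68 F=63 J=41 D=39 G=11
Assign: H→slot 3, A→slot 2, E→slot 1, I skipped, B→slot 6, C→slot 4, F skipped, J→slot 5, D skipped, G skipped.
Slots: [1:E] [2:A] [3:H] [4:C] [5:J] [6:B]
6 of 10 scheduled.

6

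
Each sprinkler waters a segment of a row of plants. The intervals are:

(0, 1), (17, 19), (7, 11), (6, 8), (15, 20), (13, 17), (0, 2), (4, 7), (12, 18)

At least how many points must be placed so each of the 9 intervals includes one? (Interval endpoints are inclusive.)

3

Sort by right endpoint; whenever an interval is uncovered, place a point at its right end.
Sorted: [0,1] [0,2] [4,7] [6,8] [7,11] [13,17] [12,18] [17,19] [15,20]
{[0,1],[0,2]} hit by 1; {[4,7],[6,8],[7,11]} hit by 7; {[13,17],[12,18],[17,19],[15,20]} hit by 17.
Points: 1, 7, 17 (3 total).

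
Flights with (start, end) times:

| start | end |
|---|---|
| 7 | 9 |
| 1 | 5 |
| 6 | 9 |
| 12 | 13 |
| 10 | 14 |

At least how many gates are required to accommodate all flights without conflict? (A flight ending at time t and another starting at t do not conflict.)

2

Count concurrent intervals with a sweep; the peak is the room count.
Events (time:±→running): 1:+→1 5:-→0 6:+→1 7:+→2 … peak 2.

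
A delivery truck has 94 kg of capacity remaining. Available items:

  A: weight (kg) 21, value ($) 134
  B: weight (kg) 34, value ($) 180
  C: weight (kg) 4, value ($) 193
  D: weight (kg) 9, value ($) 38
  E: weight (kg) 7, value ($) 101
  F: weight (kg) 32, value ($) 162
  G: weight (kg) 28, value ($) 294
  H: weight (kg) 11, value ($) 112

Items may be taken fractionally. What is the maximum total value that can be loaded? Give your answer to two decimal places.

955.76

Greedy by value/weight ratio, highest first.
Order: C (193/4=48.25) > E (101/7=14.43) > G (294/28=10.50) > H (112/11=10.18) > A (134/21=6.38) > B (180/34=5.29) > F (162/32=5.06) > D (38/9=4.22)
Fill: take C (4 @ 193) → take E (7 @ 101) → take G (28 @ 294) → take H (11 @ 112) → take A (21 @ 134) → take 23/34 of B → 121.76; 94/94 used.
Total value = 955.76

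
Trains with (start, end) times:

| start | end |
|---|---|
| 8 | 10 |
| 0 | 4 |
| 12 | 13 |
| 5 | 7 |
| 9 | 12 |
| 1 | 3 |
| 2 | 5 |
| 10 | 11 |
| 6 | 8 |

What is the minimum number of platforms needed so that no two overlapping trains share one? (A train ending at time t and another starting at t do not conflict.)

3

The answer is the maximum number of intervals overlapping at any instant.
starts: [0, 1, 2, 5, 6, 8, 9, 10, 12]
ends:   [3, 4, 5, 7, 8, 10, 11, 12, 13]
s0→1 s1→2 s2→3  — peak 3.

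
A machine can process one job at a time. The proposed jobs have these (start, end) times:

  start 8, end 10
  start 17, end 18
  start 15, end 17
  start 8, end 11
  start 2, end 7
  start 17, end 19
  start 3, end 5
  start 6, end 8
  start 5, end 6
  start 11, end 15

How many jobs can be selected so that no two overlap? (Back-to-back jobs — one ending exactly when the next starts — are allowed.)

By end time: (3,5), (5,6), (2,7), (6,8), (8,10), (8,11), (11,15), (15,17), (17,18), (17,19).
Pick (3,5); next start ≥ 5 → (5,6); next start ≥ 6 → (6,8); next start ≥ 8 → (8,10); next start ≥ 10 → (11,15); next start ≥ 15 → (15,17); next start ≥ 17 → (17,18).
Selected 7 jobs.

7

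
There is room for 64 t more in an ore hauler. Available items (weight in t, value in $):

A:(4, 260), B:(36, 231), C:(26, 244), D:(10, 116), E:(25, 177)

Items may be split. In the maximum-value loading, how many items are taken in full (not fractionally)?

Sort by value per unit weight and fill in that order.
Ratios (sorted): A 65.00, D 11.60, C 9.38, E 7.08, B 6.42
take A (4 @ 260); take D (10 @ 116); take C (26 @ 244); take 24/25 of E → 169.92. Capacity used 64/64.
3 item(s) taken whole; one partial (take 24/25 of E).

3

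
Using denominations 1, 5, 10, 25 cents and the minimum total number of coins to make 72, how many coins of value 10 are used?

72 = 2×25 + 2×10 + 2×1
Count of 10: 2

2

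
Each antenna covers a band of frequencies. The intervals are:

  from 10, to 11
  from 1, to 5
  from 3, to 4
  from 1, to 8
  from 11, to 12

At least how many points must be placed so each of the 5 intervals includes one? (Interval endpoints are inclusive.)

Sort by right endpoint; whenever an interval is uncovered, place a point at its right end.
By right end: [3,4]  [1,5]  [1,8]  [10,11]  [11,12]
[3,4] uncovered → point at 4; [10,11] uncovered → point at 11.
Points: 4, 11 (2 total).

2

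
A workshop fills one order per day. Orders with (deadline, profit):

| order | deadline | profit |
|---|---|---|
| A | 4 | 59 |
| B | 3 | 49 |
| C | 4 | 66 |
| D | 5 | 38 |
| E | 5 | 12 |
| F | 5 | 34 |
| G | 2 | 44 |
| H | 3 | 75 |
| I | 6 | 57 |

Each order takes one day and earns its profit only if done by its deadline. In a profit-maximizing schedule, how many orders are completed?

6

Take jobs in profit order; each goes to the latest open slot no later than its deadline.
By profit: H(d3,75), C(d4,66), A(d4,59), I(d6,57), B(d3,49), G(d2,44), D(d5,38), F(d5,34), E(d5,12)
H→slot 3; C→slot 4; A→slot 2; I→slot 6; B→slot 1; G skipped; D→slot 5; F skipped; E skipped.
6 of 9 scheduled.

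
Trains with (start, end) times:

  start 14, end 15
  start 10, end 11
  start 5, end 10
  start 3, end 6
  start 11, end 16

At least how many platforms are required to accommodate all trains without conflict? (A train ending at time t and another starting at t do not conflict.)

2

Events (time:±→running): 3:+→1 5:+→2 … peak 2.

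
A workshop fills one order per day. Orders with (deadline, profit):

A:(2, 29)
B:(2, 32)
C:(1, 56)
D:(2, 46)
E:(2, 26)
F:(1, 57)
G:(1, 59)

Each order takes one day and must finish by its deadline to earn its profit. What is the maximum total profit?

105

Take jobs in profit order; each goes to the latest open slot no later than its deadline.
By profit: G(d1,59), F(d1,57), C(d1,56), D(d2,46), B(d2,32), A(d2,29), E(d2,26)
G→slot 1; F skipped; C skipped; D→slot 2; B skipped; A skipped; E skipped.
Profit = 59 + 46 = 105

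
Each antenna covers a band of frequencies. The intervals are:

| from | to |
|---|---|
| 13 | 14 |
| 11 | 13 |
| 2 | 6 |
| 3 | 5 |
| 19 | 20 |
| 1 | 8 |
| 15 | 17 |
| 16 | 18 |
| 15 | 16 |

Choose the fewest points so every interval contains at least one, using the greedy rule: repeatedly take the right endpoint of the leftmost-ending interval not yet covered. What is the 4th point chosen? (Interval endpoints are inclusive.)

Process intervals by earliest right end; each time one isn't hit yet, stab at its right endpoint.
By right end: [3,5]  [2,6]  [1,8]  [11,13]  [13,14]  [15,16]  [15,17]  [16,18]  [19,20]
[3,5] uncovered → point at 5; [11,13] uncovered → point at 13; [15,16] uncovered → point at 16; [19,20] uncovered → point at 20.
Points: 5, 13, 16, 20 (4 total).

20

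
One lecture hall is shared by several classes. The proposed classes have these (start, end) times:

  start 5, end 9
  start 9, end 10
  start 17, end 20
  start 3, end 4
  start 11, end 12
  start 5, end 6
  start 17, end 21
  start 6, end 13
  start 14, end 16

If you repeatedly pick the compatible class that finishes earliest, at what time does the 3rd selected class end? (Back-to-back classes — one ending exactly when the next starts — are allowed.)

10

Order by finish time; keep every interval that doesn't clash with the previous kept one.
Sorted by end: (3,4)  (5,6)  (5,9)  (9,10)  (11,12)  (6,13)  (14,16)  (17,20)  (17,21)
take (3,4); take (5,6); skip (5,9); take (9,10); take (11,12); take (14,16); take (17,20); skip (17,21).
Selected: (3,4) (5,6) (9,10) (11,12) (14,16) (17,20)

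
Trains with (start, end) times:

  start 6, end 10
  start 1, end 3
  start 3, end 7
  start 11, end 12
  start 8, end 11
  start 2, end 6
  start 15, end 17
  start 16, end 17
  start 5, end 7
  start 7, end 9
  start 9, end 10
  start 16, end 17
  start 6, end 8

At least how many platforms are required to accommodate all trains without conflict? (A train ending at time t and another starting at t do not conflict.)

4

Count concurrent intervals with a sweep; the peak is the room count.
starts: [1, 2, 3, 5, 6, 6, 7, 8, 9, 11, 15, 16, 16]
ends:   [3, 6, 7, 7, 8, 9, 10, 10, 11, 12, 17, 17, 17]
s1→1 s2→2 e3→1 s3→2 s5→3 e6→2 s6→3 s6→4  — peak 4.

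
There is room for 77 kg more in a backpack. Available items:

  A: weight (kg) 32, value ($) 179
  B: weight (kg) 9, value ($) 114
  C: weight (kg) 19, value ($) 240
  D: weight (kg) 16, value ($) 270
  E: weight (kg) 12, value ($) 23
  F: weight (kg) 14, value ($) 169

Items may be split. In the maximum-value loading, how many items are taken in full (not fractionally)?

Order: D (270/16=16.88) > B (114/9=12.67) > C (240/19=12.63) > F (169/14=12.07) > A (179/32=5.59) > E (23/12=1.92)
Fill: take D (16 @ 270) → take B (9 @ 114) → take C (19 @ 240) → take F (14 @ 169) → take 19/32 of A → 106.28; 77/77 used.
4 item(s) taken whole; one partial (take 19/32 of A).

4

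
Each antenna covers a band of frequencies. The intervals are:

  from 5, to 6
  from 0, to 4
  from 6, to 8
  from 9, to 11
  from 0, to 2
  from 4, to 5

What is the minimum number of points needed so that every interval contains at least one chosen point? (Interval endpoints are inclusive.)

Sort by right endpoint; whenever an interval is uncovered, place a point at its right end.
By right end: [0,2]  [0,4]  [4,5]  [5,6]  [6,8]  [9,11]
[0,2] uncovered → point at 2; [4,5] uncovered → point at 5; [6,8] uncovered → point at 8; [9,11] uncovered → point at 11.
Points: 2, 5, 8, 11 (4 total).

4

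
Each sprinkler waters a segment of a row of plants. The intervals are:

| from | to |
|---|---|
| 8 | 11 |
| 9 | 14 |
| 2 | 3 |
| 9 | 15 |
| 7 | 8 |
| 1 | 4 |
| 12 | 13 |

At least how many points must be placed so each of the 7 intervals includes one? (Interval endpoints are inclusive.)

3

Process intervals by earliest right end; each time one isn't hit yet, stab at its right endpoint.
By right end: [2,3]  [1,4]  [7,8]  [8,11]  [12,13]  [9,14]  [9,15]
[2,3] uncovered → point at 3; [7,8] uncovered → point at 8; [12,13] uncovered → point at 13.
Points: 3, 8, 13 (3 total).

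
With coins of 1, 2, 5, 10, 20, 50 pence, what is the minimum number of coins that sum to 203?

Greedy: take as many of the largest coin as possible, then repeat with the remainder.
203 − 4×50→3 − 1×2→1 − 1×1→0
Total coins = 4 + 1 + 1 = 6

6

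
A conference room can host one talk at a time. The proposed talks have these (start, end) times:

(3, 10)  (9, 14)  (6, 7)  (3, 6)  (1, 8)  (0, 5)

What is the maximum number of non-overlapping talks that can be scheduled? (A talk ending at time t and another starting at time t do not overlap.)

Sort by end time and greedily take each interval whose start is ≥ the last chosen end.
Sorted by end: (0,5)  (3,6)  (6,7)  (1,8)  (3,10)  (9,14)
take (0,5); take (6,7); skip (3,10); take (9,14).
Selected 3 talks.

3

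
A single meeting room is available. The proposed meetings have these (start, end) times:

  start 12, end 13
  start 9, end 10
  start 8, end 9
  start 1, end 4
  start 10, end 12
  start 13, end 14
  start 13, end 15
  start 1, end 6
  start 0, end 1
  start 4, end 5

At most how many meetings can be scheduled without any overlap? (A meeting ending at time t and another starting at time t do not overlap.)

8

Sort by end time and greedily take each interval whose start is ≥ the last chosen end.
Sorted by end: (0,1)  (1,4)  (4,5)  (1,6)  (8,9)  (9,10)  (10,12)  (12,13)  (13,14)  (13,15)
take (0,1); take (1,4); take (4,5); skip (1,6); take (8,9); take (9,10); take (10,12); take (12,13); take (13,14); skip (13,15).
Selected 8 meetings.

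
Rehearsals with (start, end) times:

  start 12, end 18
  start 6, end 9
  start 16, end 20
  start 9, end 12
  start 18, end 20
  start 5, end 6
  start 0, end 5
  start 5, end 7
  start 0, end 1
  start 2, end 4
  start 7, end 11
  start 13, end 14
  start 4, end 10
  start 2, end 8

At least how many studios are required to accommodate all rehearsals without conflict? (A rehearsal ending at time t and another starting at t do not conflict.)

Count concurrent intervals with a sweep; the peak is the room count.
starts: [0, 0, 2, 2, 4, 5, 5, 6, 7, 9, 12, 13, 16, 18]
ends:   [1, 4, 5, 6, 7, 8, 9, 10, 11, 12, 14, 18, 20, 20]
s0→1 s0→2 e1→1 s2→2 s2→3 e4→2 s4→3 e5→2 s5→3 s5→4  — peak 4.

4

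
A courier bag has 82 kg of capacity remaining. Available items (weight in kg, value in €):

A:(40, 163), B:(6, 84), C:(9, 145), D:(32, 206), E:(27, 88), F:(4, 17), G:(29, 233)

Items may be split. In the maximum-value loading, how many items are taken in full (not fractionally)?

Sort by value per unit weight and fill in that order.
Order: C (145/9=16.11) > B (84/6=14.00) > G (233/29=8.03) > D (206/32=6.44) > F (17/4=4.25) > A (163/40=4.08) > E (88/27=3.26)
Fill: take C (9 @ 145) → take B (6 @ 84) → take G (29 @ 233) → take D (32 @ 206) → take F (4 @ 17) → take 2/40 of A → 8.15; 82/82 used.
5 item(s) taken whole; one partial (take 2/40 of A).

5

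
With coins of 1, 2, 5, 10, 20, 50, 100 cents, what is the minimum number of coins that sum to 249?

7

Use the largest denomination that fits, subtract, and repeat.
249 − 2×100→49 − 2×20→9 − 1×5→4 − 2×2→0
Total coins = 2 + 2 + 1 + 2 = 7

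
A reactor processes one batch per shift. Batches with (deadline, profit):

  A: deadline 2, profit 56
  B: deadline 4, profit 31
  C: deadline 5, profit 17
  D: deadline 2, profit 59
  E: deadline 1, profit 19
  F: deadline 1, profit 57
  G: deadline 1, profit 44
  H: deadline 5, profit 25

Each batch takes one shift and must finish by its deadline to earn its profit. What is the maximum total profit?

Sort by profit descending; place each in the latest free slot ≤ its deadline.
Profit order: D=59 F=57 A=56 G=44 B=31 H=25 E=19 C=17
Assign: D→slot 2, F→slot 1, A skipped, G skipped, B→slot 4, H→slot 5, E skipped, C→slot 3.
Slots: [1:F] [2:D] [3:C] [4:B] [5:H]
Profit = 57 + 59 + 17 + 31 + 25 = 189

189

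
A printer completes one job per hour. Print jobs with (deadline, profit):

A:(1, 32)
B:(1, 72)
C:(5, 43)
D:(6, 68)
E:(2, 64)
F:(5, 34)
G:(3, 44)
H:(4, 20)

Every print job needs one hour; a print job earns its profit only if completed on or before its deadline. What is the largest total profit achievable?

325

Profit order: B=72 D=68 E=64 G=44 C=43 F=34 A=32 H=20
Assign: B→slot 1, D→slot 6, E→slot 2, G→slot 3, C→slot 5, F→slot 4, A skipped, H skipped.
Slots: [1:B] [2:E] [3:G] [4:F] [5:C] [6:D]
Profit = 72 + 64 + 44 + 34 + 43 + 68 = 325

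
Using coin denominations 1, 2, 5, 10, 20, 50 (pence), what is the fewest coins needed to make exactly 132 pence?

5

Greedy: take as many of the largest coin as possible, then repeat with the remainder.
132 = 2×50 + 1×20 + 1×10 + 1×2
Total coins = 2 + 1 + 1 + 1 = 5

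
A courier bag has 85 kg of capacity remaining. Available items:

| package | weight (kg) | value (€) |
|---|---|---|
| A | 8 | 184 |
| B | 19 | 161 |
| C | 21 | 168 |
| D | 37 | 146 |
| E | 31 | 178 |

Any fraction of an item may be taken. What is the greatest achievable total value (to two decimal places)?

714.68

Order: A (184/8=23.00) > B (161/19=8.47) > C (168/21=8.00) > E (178/31=5.74) > D (146/37=3.95)
Fill: take A (8 @ 184) → take B (19 @ 161) → take C (21 @ 168) → take E (31 @ 178) → take 6/37 of D → 23.68; 85/85 used.
Total value = 714.68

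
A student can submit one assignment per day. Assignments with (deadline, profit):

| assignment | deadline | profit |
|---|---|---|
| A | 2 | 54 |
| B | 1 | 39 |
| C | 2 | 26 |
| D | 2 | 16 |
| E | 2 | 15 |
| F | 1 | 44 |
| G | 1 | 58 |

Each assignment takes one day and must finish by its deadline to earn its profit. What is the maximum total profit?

Profit order: G=58 A=54 F=44 B=39 C=26 D=16 E=15
Assign: G→slot 1, A→slot 2, F skipped, B skipped, C skipped, D skipped, E skipped.
Slots: [1:G] [2:A]
Profit = 58 + 54 = 112

112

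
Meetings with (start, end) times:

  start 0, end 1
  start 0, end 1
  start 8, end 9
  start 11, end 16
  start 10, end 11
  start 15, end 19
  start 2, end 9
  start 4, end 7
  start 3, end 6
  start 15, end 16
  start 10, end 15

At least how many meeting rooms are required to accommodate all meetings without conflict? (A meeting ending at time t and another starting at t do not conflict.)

3

starts: [0, 0, 2, 3, 4, 8, 10, 10, 11, 15, 15]
ends:   [1, 1, 6, 7, 9, 9, 11, 15, 16, 16, 19]
s0→1 s0→2 e1→1 e1→0 s2→1 s3→2 s4→3  — peak 3.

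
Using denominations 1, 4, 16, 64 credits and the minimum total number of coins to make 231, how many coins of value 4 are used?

1

Greedy: take as many of the largest coin as possible, then repeat with the remainder.
231 − 3×64→39 − 2×16→7 − 1×4→3 − 3×1→0
Count of 4: 1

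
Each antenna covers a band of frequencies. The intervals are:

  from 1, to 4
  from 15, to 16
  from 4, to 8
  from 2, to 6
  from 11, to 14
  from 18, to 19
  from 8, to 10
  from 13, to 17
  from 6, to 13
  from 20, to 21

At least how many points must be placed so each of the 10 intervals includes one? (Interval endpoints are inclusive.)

6

Sort by right endpoint; whenever an interval is uncovered, place a point at its right end.
By right end: [1,4]  [2,6]  [4,8]  [8,10]  [6,13]  [11,14]  [15,16]  [13,17]  [18,19]  [20,21]
[1,4] uncovered → point at 4; [8,10] uncovered → point at 10; [11,14] uncovered → point at 14; [15,16] uncovered → point at 16; [18,19] uncovered → point at 19; [20,21] uncovered → point at 21.
Points: 4, 10, 14, 16, 19, 21 (6 total).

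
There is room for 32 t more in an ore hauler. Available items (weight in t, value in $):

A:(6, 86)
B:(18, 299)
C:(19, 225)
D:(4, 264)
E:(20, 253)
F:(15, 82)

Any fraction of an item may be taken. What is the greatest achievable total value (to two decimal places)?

Order: D (264/4=66.00) > B (299/18=16.61) > A (86/6=14.33) > E (253/20=12.65) > C (225/19=11.84) > F (82/15=5.47)
Fill: take D (4 @ 264) → take B (18 @ 299) → take A (6 @ 86) → take 4/20 of E → 50.60; 32/32 used.
Total value = 699.60

699.60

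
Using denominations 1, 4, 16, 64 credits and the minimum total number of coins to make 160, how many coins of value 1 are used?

160 = 2×64 + 2×16
Count of 1: 0

0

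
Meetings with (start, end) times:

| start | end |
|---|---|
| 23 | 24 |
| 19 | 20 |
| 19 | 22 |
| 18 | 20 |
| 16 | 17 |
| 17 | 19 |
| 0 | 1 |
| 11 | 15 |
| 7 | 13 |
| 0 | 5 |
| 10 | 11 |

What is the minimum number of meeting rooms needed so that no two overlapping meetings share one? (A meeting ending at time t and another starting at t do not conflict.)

Events (time:±→running): 0:+→1 0:+→2 1:-→1 5:-→0 7:+→1 10:+→2 11:-→1 11:+→2 13:-→1 15:-→0 16:+→1 17:-→0 17:+→1 18:+→2 19:-→1 19:+→2 19:+→3 … peak 3.

3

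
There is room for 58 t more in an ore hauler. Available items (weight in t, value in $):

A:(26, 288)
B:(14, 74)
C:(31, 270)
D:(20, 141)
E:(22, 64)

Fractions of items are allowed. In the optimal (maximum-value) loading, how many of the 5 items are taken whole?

Ratios (sorted): A 11.08, C 8.71, D 7.05, B 5.29, E 2.91
take A (26 @ 288); take C (31 @ 270); take 1/20 of D → 7.05. Capacity used 58/58.
2 item(s) taken whole; one partial (take 1/20 of D).

2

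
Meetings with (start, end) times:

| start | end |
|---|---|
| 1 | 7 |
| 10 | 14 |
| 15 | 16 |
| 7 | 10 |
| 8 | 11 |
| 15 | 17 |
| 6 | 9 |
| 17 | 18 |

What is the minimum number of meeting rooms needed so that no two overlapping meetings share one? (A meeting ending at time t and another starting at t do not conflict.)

3

The answer is the maximum number of intervals overlapping at any instant.
starts: [1, 6, 7, 8, 10, 15, 15, 17]
ends:   [7, 9, 10, 11, 14, 16, 17, 18]
s1→1 s6→2 e7→1 s7→2 s8→3  — peak 3.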